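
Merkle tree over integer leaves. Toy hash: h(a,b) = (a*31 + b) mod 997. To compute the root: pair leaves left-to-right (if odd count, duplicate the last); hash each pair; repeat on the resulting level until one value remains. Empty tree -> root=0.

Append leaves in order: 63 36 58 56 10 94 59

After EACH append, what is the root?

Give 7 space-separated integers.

After append 63 (leaves=[63]):
  L0: [63]
  root=63
After append 36 (leaves=[63, 36]):
  L0: [63, 36]
  L1: h(63,36)=(63*31+36)%997=992 -> [992]
  root=992
After append 58 (leaves=[63, 36, 58]):
  L0: [63, 36, 58]
  L1: h(63,36)=(63*31+36)%997=992 h(58,58)=(58*31+58)%997=859 -> [992, 859]
  L2: h(992,859)=(992*31+859)%997=704 -> [704]
  root=704
After append 56 (leaves=[63, 36, 58, 56]):
  L0: [63, 36, 58, 56]
  L1: h(63,36)=(63*31+36)%997=992 h(58,56)=(58*31+56)%997=857 -> [992, 857]
  L2: h(992,857)=(992*31+857)%997=702 -> [702]
  root=702
After append 10 (leaves=[63, 36, 58, 56, 10]):
  L0: [63, 36, 58, 56, 10]
  L1: h(63,36)=(63*31+36)%997=992 h(58,56)=(58*31+56)%997=857 h(10,10)=(10*31+10)%997=320 -> [992, 857, 320]
  L2: h(992,857)=(992*31+857)%997=702 h(320,320)=(320*31+320)%997=270 -> [702, 270]
  L3: h(702,270)=(702*31+270)%997=98 -> [98]
  root=98
After append 94 (leaves=[63, 36, 58, 56, 10, 94]):
  L0: [63, 36, 58, 56, 10, 94]
  L1: h(63,36)=(63*31+36)%997=992 h(58,56)=(58*31+56)%997=857 h(10,94)=(10*31+94)%997=404 -> [992, 857, 404]
  L2: h(992,857)=(992*31+857)%997=702 h(404,404)=(404*31+404)%997=964 -> [702, 964]
  L3: h(702,964)=(702*31+964)%997=792 -> [792]
  root=792
After append 59 (leaves=[63, 36, 58, 56, 10, 94, 59]):
  L0: [63, 36, 58, 56, 10, 94, 59]
  L1: h(63,36)=(63*31+36)%997=992 h(58,56)=(58*31+56)%997=857 h(10,94)=(10*31+94)%997=404 h(59,59)=(59*31+59)%997=891 -> [992, 857, 404, 891]
  L2: h(992,857)=(992*31+857)%997=702 h(404,891)=(404*31+891)%997=454 -> [702, 454]
  L3: h(702,454)=(702*31+454)%997=282 -> [282]
  root=282

Answer: 63 992 704 702 98 792 282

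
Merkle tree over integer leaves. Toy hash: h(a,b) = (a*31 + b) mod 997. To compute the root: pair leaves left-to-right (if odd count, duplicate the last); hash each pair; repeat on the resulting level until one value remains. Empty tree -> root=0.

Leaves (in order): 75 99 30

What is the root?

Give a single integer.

L0: [75, 99, 30]
L1: h(75,99)=(75*31+99)%997=430 h(30,30)=(30*31+30)%997=960 -> [430, 960]
L2: h(430,960)=(430*31+960)%997=332 -> [332]

Answer: 332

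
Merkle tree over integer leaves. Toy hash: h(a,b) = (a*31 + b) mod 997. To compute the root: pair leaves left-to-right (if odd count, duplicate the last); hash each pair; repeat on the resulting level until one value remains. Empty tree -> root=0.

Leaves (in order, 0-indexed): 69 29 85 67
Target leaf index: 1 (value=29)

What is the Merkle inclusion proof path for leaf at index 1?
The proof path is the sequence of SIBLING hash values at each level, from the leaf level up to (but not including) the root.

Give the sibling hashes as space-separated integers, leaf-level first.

Answer: 69 708

Derivation:
L0 (leaves): [69, 29, 85, 67], target index=1
L1: h(69,29)=(69*31+29)%997=174 [pair 0] h(85,67)=(85*31+67)%997=708 [pair 1] -> [174, 708]
  Sibling for proof at L0: 69
L2: h(174,708)=(174*31+708)%997=120 [pair 0] -> [120]
  Sibling for proof at L1: 708
Root: 120
Proof path (sibling hashes from leaf to root): [69, 708]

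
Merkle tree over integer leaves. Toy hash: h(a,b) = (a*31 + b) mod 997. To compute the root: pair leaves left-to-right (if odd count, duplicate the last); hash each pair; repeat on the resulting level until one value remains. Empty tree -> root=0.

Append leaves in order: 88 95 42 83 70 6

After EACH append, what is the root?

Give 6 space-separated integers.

After append 88 (leaves=[88]):
  L0: [88]
  root=88
After append 95 (leaves=[88, 95]):
  L0: [88, 95]
  L1: h(88,95)=(88*31+95)%997=829 -> [829]
  root=829
After append 42 (leaves=[88, 95, 42]):
  L0: [88, 95, 42]
  L1: h(88,95)=(88*31+95)%997=829 h(42,42)=(42*31+42)%997=347 -> [829, 347]
  L2: h(829,347)=(829*31+347)%997=124 -> [124]
  root=124
After append 83 (leaves=[88, 95, 42, 83]):
  L0: [88, 95, 42, 83]
  L1: h(88,95)=(88*31+95)%997=829 h(42,83)=(42*31+83)%997=388 -> [829, 388]
  L2: h(829,388)=(829*31+388)%997=165 -> [165]
  root=165
After append 70 (leaves=[88, 95, 42, 83, 70]):
  L0: [88, 95, 42, 83, 70]
  L1: h(88,95)=(88*31+95)%997=829 h(42,83)=(42*31+83)%997=388 h(70,70)=(70*31+70)%997=246 -> [829, 388, 246]
  L2: h(829,388)=(829*31+388)%997=165 h(246,246)=(246*31+246)%997=893 -> [165, 893]
  L3: h(165,893)=(165*31+893)%997=26 -> [26]
  root=26
After append 6 (leaves=[88, 95, 42, 83, 70, 6]):
  L0: [88, 95, 42, 83, 70, 6]
  L1: h(88,95)=(88*31+95)%997=829 h(42,83)=(42*31+83)%997=388 h(70,6)=(70*31+6)%997=182 -> [829, 388, 182]
  L2: h(829,388)=(829*31+388)%997=165 h(182,182)=(182*31+182)%997=839 -> [165, 839]
  L3: h(165,839)=(165*31+839)%997=969 -> [969]
  root=969

Answer: 88 829 124 165 26 969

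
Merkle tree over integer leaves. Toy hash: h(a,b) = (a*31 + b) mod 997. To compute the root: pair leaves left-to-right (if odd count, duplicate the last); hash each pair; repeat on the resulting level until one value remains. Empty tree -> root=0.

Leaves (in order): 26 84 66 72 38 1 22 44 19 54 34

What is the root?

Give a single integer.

L0: [26, 84, 66, 72, 38, 1, 22, 44, 19, 54, 34]
L1: h(26,84)=(26*31+84)%997=890 h(66,72)=(66*31+72)%997=124 h(38,1)=(38*31+1)%997=182 h(22,44)=(22*31+44)%997=726 h(19,54)=(19*31+54)%997=643 h(34,34)=(34*31+34)%997=91 -> [890, 124, 182, 726, 643, 91]
L2: h(890,124)=(890*31+124)%997=795 h(182,726)=(182*31+726)%997=386 h(643,91)=(643*31+91)%997=84 -> [795, 386, 84]
L3: h(795,386)=(795*31+386)%997=106 h(84,84)=(84*31+84)%997=694 -> [106, 694]
L4: h(106,694)=(106*31+694)%997=989 -> [989]

Answer: 989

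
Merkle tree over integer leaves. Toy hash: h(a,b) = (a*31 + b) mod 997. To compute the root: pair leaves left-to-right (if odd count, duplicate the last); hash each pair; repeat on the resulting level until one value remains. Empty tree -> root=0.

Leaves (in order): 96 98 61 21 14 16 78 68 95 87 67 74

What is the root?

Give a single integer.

Answer: 934

Derivation:
L0: [96, 98, 61, 21, 14, 16, 78, 68, 95, 87, 67, 74]
L1: h(96,98)=(96*31+98)%997=83 h(61,21)=(61*31+21)%997=915 h(14,16)=(14*31+16)%997=450 h(78,68)=(78*31+68)%997=492 h(95,87)=(95*31+87)%997=41 h(67,74)=(67*31+74)%997=157 -> [83, 915, 450, 492, 41, 157]
L2: h(83,915)=(83*31+915)%997=497 h(450,492)=(450*31+492)%997=484 h(41,157)=(41*31+157)%997=431 -> [497, 484, 431]
L3: h(497,484)=(497*31+484)%997=936 h(431,431)=(431*31+431)%997=831 -> [936, 831]
L4: h(936,831)=(936*31+831)%997=934 -> [934]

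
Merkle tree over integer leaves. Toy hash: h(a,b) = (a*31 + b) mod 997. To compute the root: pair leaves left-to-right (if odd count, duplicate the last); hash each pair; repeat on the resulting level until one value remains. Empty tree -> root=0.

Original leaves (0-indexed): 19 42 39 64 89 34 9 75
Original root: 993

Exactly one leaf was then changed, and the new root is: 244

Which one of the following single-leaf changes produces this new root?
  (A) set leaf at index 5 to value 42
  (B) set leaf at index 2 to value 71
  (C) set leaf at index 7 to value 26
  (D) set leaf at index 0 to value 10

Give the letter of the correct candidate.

Original leaves: [19, 42, 39, 64, 89, 34, 9, 75]
Target new root: 244
Try each candidate change and compute the resulting root:
Candidate A: set leaf[5] = 42 -> leaves = [19, 42, 39, 64, 89, 42, 9, 75]
  L0: [19, 42, 39, 64, 89, 42, 9, 75]
  L1: h(19,42)=(19*31+42)%997=631 h(39,64)=(39*31+64)%997=276 h(89,42)=(89*31+42)%997=807 h(9,75)=(9*31+75)%997=354 -> [631, 276, 807, 354]
  L2: h(631,276)=(631*31+276)%997=894 h(807,354)=(807*31+354)%997=446 -> [894, 446]
  L3: h(894,446)=(894*31+446)%997=244 -> [244]
  root = 244 == target 244  ** MATCH **
Candidate B: set leaf[2] = 71 -> leaves = [19, 42, 71, 64, 89, 34, 9, 75]
  L0: [19, 42, 71, 64, 89, 34, 9, 75]
  L1: h(19,42)=(19*31+42)%997=631 h(71,64)=(71*31+64)%997=271 h(89,34)=(89*31+34)%997=799 h(9,75)=(9*31+75)%997=354 -> [631, 271, 799, 354]
  L2: h(631,271)=(631*31+271)%997=889 h(799,354)=(799*31+354)%997=198 -> [889, 198]
  L3: h(889,198)=(889*31+198)%997=838 -> [838]
  root = 838 != target 244
Candidate C: set leaf[7] = 26 -> leaves = [19, 42, 39, 64, 89, 34, 9, 26]
  L0: [19, 42, 39, 64, 89, 34, 9, 26]
  L1: h(19,42)=(19*31+42)%997=631 h(39,64)=(39*31+64)%997=276 h(89,34)=(89*31+34)%997=799 h(9,26)=(9*31+26)%997=305 -> [631, 276, 799, 305]
  L2: h(631,276)=(631*31+276)%997=894 h(799,305)=(799*31+305)%997=149 -> [894, 149]
  L3: h(894,149)=(894*31+149)%997=944 -> [944]
  root = 944 != target 244
Candidate D: set leaf[0] = 10 -> leaves = [10, 42, 39, 64, 89, 34, 9, 75]
  L0: [10, 42, 39, 64, 89, 34, 9, 75]
  L1: h(10,42)=(10*31+42)%997=352 h(39,64)=(39*31+64)%997=276 h(89,34)=(89*31+34)%997=799 h(9,75)=(9*31+75)%997=354 -> [352, 276, 799, 354]
  L2: h(352,276)=(352*31+276)%997=221 h(799,354)=(799*31+354)%997=198 -> [221, 198]
  L3: h(221,198)=(221*31+198)%997=70 -> [70]
  root = 70 != target 244
Candidate A produces the target root.

Answer: A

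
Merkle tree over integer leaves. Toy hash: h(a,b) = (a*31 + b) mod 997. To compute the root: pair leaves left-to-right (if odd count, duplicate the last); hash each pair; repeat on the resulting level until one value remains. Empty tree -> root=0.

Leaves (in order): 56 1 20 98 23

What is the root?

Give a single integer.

L0: [56, 1, 20, 98, 23]
L1: h(56,1)=(56*31+1)%997=740 h(20,98)=(20*31+98)%997=718 h(23,23)=(23*31+23)%997=736 -> [740, 718, 736]
L2: h(740,718)=(740*31+718)%997=727 h(736,736)=(736*31+736)%997=621 -> [727, 621]
L3: h(727,621)=(727*31+621)%997=227 -> [227]

Answer: 227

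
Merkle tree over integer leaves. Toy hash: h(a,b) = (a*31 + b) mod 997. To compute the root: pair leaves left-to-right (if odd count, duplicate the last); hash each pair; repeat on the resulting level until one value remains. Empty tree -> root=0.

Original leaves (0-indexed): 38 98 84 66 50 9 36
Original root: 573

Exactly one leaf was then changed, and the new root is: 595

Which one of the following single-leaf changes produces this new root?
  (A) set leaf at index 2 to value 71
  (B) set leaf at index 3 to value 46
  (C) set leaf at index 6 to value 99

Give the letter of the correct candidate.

Original leaves: [38, 98, 84, 66, 50, 9, 36]
Target new root: 595
Try each candidate change and compute the resulting root:
Candidate A: set leaf[2] = 71 -> leaves = [38, 98, 71, 66, 50, 9, 36]
  L0: [38, 98, 71, 66, 50, 9, 36]
  L1: h(38,98)=(38*31+98)%997=279 h(71,66)=(71*31+66)%997=273 h(50,9)=(50*31+9)%997=562 h(36,36)=(36*31+36)%997=155 -> [279, 273, 562, 155]
  L2: h(279,273)=(279*31+273)%997=946 h(562,155)=(562*31+155)%997=628 -> [946, 628]
  L3: h(946,628)=(946*31+628)%997=44 -> [44]
  root = 44 != target 595
Candidate B: set leaf[3] = 46 -> leaves = [38, 98, 84, 46, 50, 9, 36]
  L0: [38, 98, 84, 46, 50, 9, 36]
  L1: h(38,98)=(38*31+98)%997=279 h(84,46)=(84*31+46)%997=656 h(50,9)=(50*31+9)%997=562 h(36,36)=(36*31+36)%997=155 -> [279, 656, 562, 155]
  L2: h(279,656)=(279*31+656)%997=332 h(562,155)=(562*31+155)%997=628 -> [332, 628]
  L3: h(332,628)=(332*31+628)%997=950 -> [950]
  root = 950 != target 595
Candidate C: set leaf[6] = 99 -> leaves = [38, 98, 84, 66, 50, 9, 99]
  L0: [38, 98, 84, 66, 50, 9, 99]
  L1: h(38,98)=(38*31+98)%997=279 h(84,66)=(84*31+66)%997=676 h(50,9)=(50*31+9)%997=562 h(99,99)=(99*31+99)%997=177 -> [279, 676, 562, 177]
  L2: h(279,676)=(279*31+676)%997=352 h(562,177)=(562*31+177)%997=650 -> [352, 650]
  L3: h(352,650)=(352*31+650)%997=595 -> [595]
  root = 595 == target 595  ** MATCH **
Candidate C produces the target root.

Answer: C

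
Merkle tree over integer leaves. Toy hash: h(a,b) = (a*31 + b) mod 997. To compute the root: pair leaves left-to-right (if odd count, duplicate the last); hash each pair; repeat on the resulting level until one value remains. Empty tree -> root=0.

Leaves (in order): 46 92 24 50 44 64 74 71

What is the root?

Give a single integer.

Answer: 647

Derivation:
L0: [46, 92, 24, 50, 44, 64, 74, 71]
L1: h(46,92)=(46*31+92)%997=521 h(24,50)=(24*31+50)%997=794 h(44,64)=(44*31+64)%997=431 h(74,71)=(74*31+71)%997=371 -> [521, 794, 431, 371]
L2: h(521,794)=(521*31+794)%997=993 h(431,371)=(431*31+371)%997=771 -> [993, 771]
L3: h(993,771)=(993*31+771)%997=647 -> [647]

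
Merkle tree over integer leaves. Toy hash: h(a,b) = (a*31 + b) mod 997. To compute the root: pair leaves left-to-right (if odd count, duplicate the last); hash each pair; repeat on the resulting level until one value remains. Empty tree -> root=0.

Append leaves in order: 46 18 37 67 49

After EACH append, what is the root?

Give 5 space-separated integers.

After append 46 (leaves=[46]):
  L0: [46]
  root=46
After append 18 (leaves=[46, 18]):
  L0: [46, 18]
  L1: h(46,18)=(46*31+18)%997=447 -> [447]
  root=447
After append 37 (leaves=[46, 18, 37]):
  L0: [46, 18, 37]
  L1: h(46,18)=(46*31+18)%997=447 h(37,37)=(37*31+37)%997=187 -> [447, 187]
  L2: h(447,187)=(447*31+187)%997=86 -> [86]
  root=86
After append 67 (leaves=[46, 18, 37, 67]):
  L0: [46, 18, 37, 67]
  L1: h(46,18)=(46*31+18)%997=447 h(37,67)=(37*31+67)%997=217 -> [447, 217]
  L2: h(447,217)=(447*31+217)%997=116 -> [116]
  root=116
After append 49 (leaves=[46, 18, 37, 67, 49]):
  L0: [46, 18, 37, 67, 49]
  L1: h(46,18)=(46*31+18)%997=447 h(37,67)=(37*31+67)%997=217 h(49,49)=(49*31+49)%997=571 -> [447, 217, 571]
  L2: h(447,217)=(447*31+217)%997=116 h(571,571)=(571*31+571)%997=326 -> [116, 326]
  L3: h(116,326)=(116*31+326)%997=931 -> [931]
  root=931

Answer: 46 447 86 116 931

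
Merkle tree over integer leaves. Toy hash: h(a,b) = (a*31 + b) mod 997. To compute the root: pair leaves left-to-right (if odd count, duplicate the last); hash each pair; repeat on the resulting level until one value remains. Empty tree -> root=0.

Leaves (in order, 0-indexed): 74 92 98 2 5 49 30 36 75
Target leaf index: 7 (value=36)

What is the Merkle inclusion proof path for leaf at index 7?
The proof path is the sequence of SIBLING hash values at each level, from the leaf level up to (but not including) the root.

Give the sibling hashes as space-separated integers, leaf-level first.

L0 (leaves): [74, 92, 98, 2, 5, 49, 30, 36, 75], target index=7
L1: h(74,92)=(74*31+92)%997=392 [pair 0] h(98,2)=(98*31+2)%997=49 [pair 1] h(5,49)=(5*31+49)%997=204 [pair 2] h(30,36)=(30*31+36)%997=966 [pair 3] h(75,75)=(75*31+75)%997=406 [pair 4] -> [392, 49, 204, 966, 406]
  Sibling for proof at L0: 30
L2: h(392,49)=(392*31+49)%997=237 [pair 0] h(204,966)=(204*31+966)%997=311 [pair 1] h(406,406)=(406*31+406)%997=31 [pair 2] -> [237, 311, 31]
  Sibling for proof at L1: 204
L3: h(237,311)=(237*31+311)%997=679 [pair 0] h(31,31)=(31*31+31)%997=992 [pair 1] -> [679, 992]
  Sibling for proof at L2: 237
L4: h(679,992)=(679*31+992)%997=107 [pair 0] -> [107]
  Sibling for proof at L3: 992
Root: 107
Proof path (sibling hashes from leaf to root): [30, 204, 237, 992]

Answer: 30 204 237 992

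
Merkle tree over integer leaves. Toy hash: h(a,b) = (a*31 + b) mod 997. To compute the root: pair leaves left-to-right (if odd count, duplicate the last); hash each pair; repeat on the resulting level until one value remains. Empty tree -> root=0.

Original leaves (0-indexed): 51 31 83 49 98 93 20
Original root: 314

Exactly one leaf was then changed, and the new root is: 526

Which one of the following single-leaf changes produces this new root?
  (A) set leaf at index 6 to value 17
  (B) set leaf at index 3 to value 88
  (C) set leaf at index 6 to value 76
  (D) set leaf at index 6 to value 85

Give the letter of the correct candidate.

Answer: B

Derivation:
Original leaves: [51, 31, 83, 49, 98, 93, 20]
Target new root: 526
Try each candidate change and compute the resulting root:
Candidate A: set leaf[6] = 17 -> leaves = [51, 31, 83, 49, 98, 93, 17]
  L0: [51, 31, 83, 49, 98, 93, 17]
  L1: h(51,31)=(51*31+31)%997=615 h(83,49)=(83*31+49)%997=628 h(98,93)=(98*31+93)%997=140 h(17,17)=(17*31+17)%997=544 -> [615, 628, 140, 544]
  L2: h(615,628)=(615*31+628)%997=750 h(140,544)=(140*31+544)%997=896 -> [750, 896]
  L3: h(750,896)=(750*31+896)%997=218 -> [218]
  root = 218 != target 526
Candidate B: set leaf[3] = 88 -> leaves = [51, 31, 83, 88, 98, 93, 20]
  L0: [51, 31, 83, 88, 98, 93, 20]
  L1: h(51,31)=(51*31+31)%997=615 h(83,88)=(83*31+88)%997=667 h(98,93)=(98*31+93)%997=140 h(20,20)=(20*31+20)%997=640 -> [615, 667, 140, 640]
  L2: h(615,667)=(615*31+667)%997=789 h(140,640)=(140*31+640)%997=992 -> [789, 992]
  L3: h(789,992)=(789*31+992)%997=526 -> [526]
  root = 526 == target 526  ** MATCH **
Candidate C: set leaf[6] = 76 -> leaves = [51, 31, 83, 49, 98, 93, 76]
  L0: [51, 31, 83, 49, 98, 93, 76]
  L1: h(51,31)=(51*31+31)%997=615 h(83,49)=(83*31+49)%997=628 h(98,93)=(98*31+93)%997=140 h(76,76)=(76*31+76)%997=438 -> [615, 628, 140, 438]
  L2: h(615,628)=(615*31+628)%997=750 h(140,438)=(140*31+438)%997=790 -> [750, 790]
  L3: h(750,790)=(750*31+790)%997=112 -> [112]
  root = 112 != target 526
Candidate D: set leaf[6] = 85 -> leaves = [51, 31, 83, 49, 98, 93, 85]
  L0: [51, 31, 83, 49, 98, 93, 85]
  L1: h(51,31)=(51*31+31)%997=615 h(83,49)=(83*31+49)%997=628 h(98,93)=(98*31+93)%997=140 h(85,85)=(85*31+85)%997=726 -> [615, 628, 140, 726]
  L2: h(615,628)=(615*31+628)%997=750 h(140,726)=(140*31+726)%997=81 -> [750, 81]
  L3: h(750,81)=(750*31+81)%997=400 -> [400]
  root = 400 != target 526
Candidate B produces the target root.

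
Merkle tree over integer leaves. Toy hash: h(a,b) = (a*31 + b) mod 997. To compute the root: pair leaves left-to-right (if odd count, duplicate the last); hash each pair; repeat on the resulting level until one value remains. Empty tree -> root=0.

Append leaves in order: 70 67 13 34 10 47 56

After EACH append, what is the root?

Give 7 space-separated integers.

After append 70 (leaves=[70]):
  L0: [70]
  root=70
After append 67 (leaves=[70, 67]):
  L0: [70, 67]
  L1: h(70,67)=(70*31+67)%997=243 -> [243]
  root=243
After append 13 (leaves=[70, 67, 13]):
  L0: [70, 67, 13]
  L1: h(70,67)=(70*31+67)%997=243 h(13,13)=(13*31+13)%997=416 -> [243, 416]
  L2: h(243,416)=(243*31+416)%997=970 -> [970]
  root=970
After append 34 (leaves=[70, 67, 13, 34]):
  L0: [70, 67, 13, 34]
  L1: h(70,67)=(70*31+67)%997=243 h(13,34)=(13*31+34)%997=437 -> [243, 437]
  L2: h(243,437)=(243*31+437)%997=991 -> [991]
  root=991
After append 10 (leaves=[70, 67, 13, 34, 10]):
  L0: [70, 67, 13, 34, 10]
  L1: h(70,67)=(70*31+67)%997=243 h(13,34)=(13*31+34)%997=437 h(10,10)=(10*31+10)%997=320 -> [243, 437, 320]
  L2: h(243,437)=(243*31+437)%997=991 h(320,320)=(320*31+320)%997=270 -> [991, 270]
  L3: h(991,270)=(991*31+270)%997=84 -> [84]
  root=84
After append 47 (leaves=[70, 67, 13, 34, 10, 47]):
  L0: [70, 67, 13, 34, 10, 47]
  L1: h(70,67)=(70*31+67)%997=243 h(13,34)=(13*31+34)%997=437 h(10,47)=(10*31+47)%997=357 -> [243, 437, 357]
  L2: h(243,437)=(243*31+437)%997=991 h(357,357)=(357*31+357)%997=457 -> [991, 457]
  L3: h(991,457)=(991*31+457)%997=271 -> [271]
  root=271
After append 56 (leaves=[70, 67, 13, 34, 10, 47, 56]):
  L0: [70, 67, 13, 34, 10, 47, 56]
  L1: h(70,67)=(70*31+67)%997=243 h(13,34)=(13*31+34)%997=437 h(10,47)=(10*31+47)%997=357 h(56,56)=(56*31+56)%997=795 -> [243, 437, 357, 795]
  L2: h(243,437)=(243*31+437)%997=991 h(357,795)=(357*31+795)%997=895 -> [991, 895]
  L3: h(991,895)=(991*31+895)%997=709 -> [709]
  root=709

Answer: 70 243 970 991 84 271 709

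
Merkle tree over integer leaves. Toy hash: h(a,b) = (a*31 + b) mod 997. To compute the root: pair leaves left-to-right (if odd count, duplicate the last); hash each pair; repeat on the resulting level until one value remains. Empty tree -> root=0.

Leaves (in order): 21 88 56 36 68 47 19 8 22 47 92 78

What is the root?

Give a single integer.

L0: [21, 88, 56, 36, 68, 47, 19, 8, 22, 47, 92, 78]
L1: h(21,88)=(21*31+88)%997=739 h(56,36)=(56*31+36)%997=775 h(68,47)=(68*31+47)%997=161 h(19,8)=(19*31+8)%997=597 h(22,47)=(22*31+47)%997=729 h(92,78)=(92*31+78)%997=936 -> [739, 775, 161, 597, 729, 936]
L2: h(739,775)=(739*31+775)%997=753 h(161,597)=(161*31+597)%997=603 h(729,936)=(729*31+936)%997=604 -> [753, 603, 604]
L3: h(753,603)=(753*31+603)%997=18 h(604,604)=(604*31+604)%997=385 -> [18, 385]
L4: h(18,385)=(18*31+385)%997=943 -> [943]

Answer: 943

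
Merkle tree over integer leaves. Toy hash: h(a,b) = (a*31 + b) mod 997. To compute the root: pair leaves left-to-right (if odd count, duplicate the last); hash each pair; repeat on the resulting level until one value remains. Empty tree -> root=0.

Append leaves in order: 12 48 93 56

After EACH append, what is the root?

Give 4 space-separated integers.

After append 12 (leaves=[12]):
  L0: [12]
  root=12
After append 48 (leaves=[12, 48]):
  L0: [12, 48]
  L1: h(12,48)=(12*31+48)%997=420 -> [420]
  root=420
After append 93 (leaves=[12, 48, 93]):
  L0: [12, 48, 93]
  L1: h(12,48)=(12*31+48)%997=420 h(93,93)=(93*31+93)%997=982 -> [420, 982]
  L2: h(420,982)=(420*31+982)%997=44 -> [44]
  root=44
After append 56 (leaves=[12, 48, 93, 56]):
  L0: [12, 48, 93, 56]
  L1: h(12,48)=(12*31+48)%997=420 h(93,56)=(93*31+56)%997=945 -> [420, 945]
  L2: h(420,945)=(420*31+945)%997=7 -> [7]
  root=7

Answer: 12 420 44 7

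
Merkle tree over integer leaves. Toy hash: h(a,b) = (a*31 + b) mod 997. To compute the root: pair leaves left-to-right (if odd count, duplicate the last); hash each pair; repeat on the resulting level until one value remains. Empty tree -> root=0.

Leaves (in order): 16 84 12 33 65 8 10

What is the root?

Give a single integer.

Answer: 870

Derivation:
L0: [16, 84, 12, 33, 65, 8, 10]
L1: h(16,84)=(16*31+84)%997=580 h(12,33)=(12*31+33)%997=405 h(65,8)=(65*31+8)%997=29 h(10,10)=(10*31+10)%997=320 -> [580, 405, 29, 320]
L2: h(580,405)=(580*31+405)%997=439 h(29,320)=(29*31+320)%997=222 -> [439, 222]
L3: h(439,222)=(439*31+222)%997=870 -> [870]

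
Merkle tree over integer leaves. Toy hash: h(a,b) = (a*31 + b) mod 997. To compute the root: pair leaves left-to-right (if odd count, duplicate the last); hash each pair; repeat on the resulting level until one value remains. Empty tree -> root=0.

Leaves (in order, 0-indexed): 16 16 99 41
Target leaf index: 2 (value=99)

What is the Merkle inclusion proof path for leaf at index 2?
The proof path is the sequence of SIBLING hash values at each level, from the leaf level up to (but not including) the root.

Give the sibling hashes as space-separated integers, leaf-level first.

Answer: 41 512

Derivation:
L0 (leaves): [16, 16, 99, 41], target index=2
L1: h(16,16)=(16*31+16)%997=512 [pair 0] h(99,41)=(99*31+41)%997=119 [pair 1] -> [512, 119]
  Sibling for proof at L0: 41
L2: h(512,119)=(512*31+119)%997=39 [pair 0] -> [39]
  Sibling for proof at L1: 512
Root: 39
Proof path (sibling hashes from leaf to root): [41, 512]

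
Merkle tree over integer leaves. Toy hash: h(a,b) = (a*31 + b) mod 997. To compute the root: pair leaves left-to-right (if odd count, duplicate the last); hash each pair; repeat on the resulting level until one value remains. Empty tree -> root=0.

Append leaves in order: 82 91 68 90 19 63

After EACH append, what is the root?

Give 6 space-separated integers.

After append 82 (leaves=[82]):
  L0: [82]
  root=82
After append 91 (leaves=[82, 91]):
  L0: [82, 91]
  L1: h(82,91)=(82*31+91)%997=639 -> [639]
  root=639
After append 68 (leaves=[82, 91, 68]):
  L0: [82, 91, 68]
  L1: h(82,91)=(82*31+91)%997=639 h(68,68)=(68*31+68)%997=182 -> [639, 182]
  L2: h(639,182)=(639*31+182)%997=51 -> [51]
  root=51
After append 90 (leaves=[82, 91, 68, 90]):
  L0: [82, 91, 68, 90]
  L1: h(82,91)=(82*31+91)%997=639 h(68,90)=(68*31+90)%997=204 -> [639, 204]
  L2: h(639,204)=(639*31+204)%997=73 -> [73]
  root=73
After append 19 (leaves=[82, 91, 68, 90, 19]):
  L0: [82, 91, 68, 90, 19]
  L1: h(82,91)=(82*31+91)%997=639 h(68,90)=(68*31+90)%997=204 h(19,19)=(19*31+19)%997=608 -> [639, 204, 608]
  L2: h(639,204)=(639*31+204)%997=73 h(608,608)=(608*31+608)%997=513 -> [73, 513]
  L3: h(73,513)=(73*31+513)%997=782 -> [782]
  root=782
After append 63 (leaves=[82, 91, 68, 90, 19, 63]):
  L0: [82, 91, 68, 90, 19, 63]
  L1: h(82,91)=(82*31+91)%997=639 h(68,90)=(68*31+90)%997=204 h(19,63)=(19*31+63)%997=652 -> [639, 204, 652]
  L2: h(639,204)=(639*31+204)%997=73 h(652,652)=(652*31+652)%997=924 -> [73, 924]
  L3: h(73,924)=(73*31+924)%997=196 -> [196]
  root=196

Answer: 82 639 51 73 782 196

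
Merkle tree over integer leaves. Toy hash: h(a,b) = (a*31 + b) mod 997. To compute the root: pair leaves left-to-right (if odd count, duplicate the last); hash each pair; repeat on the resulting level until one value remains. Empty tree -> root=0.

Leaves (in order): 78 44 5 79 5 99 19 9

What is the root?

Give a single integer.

L0: [78, 44, 5, 79, 5, 99, 19, 9]
L1: h(78,44)=(78*31+44)%997=468 h(5,79)=(5*31+79)%997=234 h(5,99)=(5*31+99)%997=254 h(19,9)=(19*31+9)%997=598 -> [468, 234, 254, 598]
L2: h(468,234)=(468*31+234)%997=784 h(254,598)=(254*31+598)%997=496 -> [784, 496]
L3: h(784,496)=(784*31+496)%997=872 -> [872]

Answer: 872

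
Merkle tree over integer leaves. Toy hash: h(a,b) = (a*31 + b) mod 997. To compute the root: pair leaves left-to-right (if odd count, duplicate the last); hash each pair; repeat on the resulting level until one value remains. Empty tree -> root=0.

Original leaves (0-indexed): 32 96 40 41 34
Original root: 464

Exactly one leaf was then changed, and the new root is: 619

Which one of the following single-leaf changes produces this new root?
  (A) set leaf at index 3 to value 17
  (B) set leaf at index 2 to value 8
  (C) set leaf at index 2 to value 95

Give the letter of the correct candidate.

Original leaves: [32, 96, 40, 41, 34]
Target new root: 619
Try each candidate change and compute the resulting root:
Candidate A: set leaf[3] = 17 -> leaves = [32, 96, 40, 17, 34]
  L0: [32, 96, 40, 17, 34]
  L1: h(32,96)=(32*31+96)%997=91 h(40,17)=(40*31+17)%997=260 h(34,34)=(34*31+34)%997=91 -> [91, 260, 91]
  L2: h(91,260)=(91*31+260)%997=90 h(91,91)=(91*31+91)%997=918 -> [90, 918]
  L3: h(90,918)=(90*31+918)%997=717 -> [717]
  root = 717 != target 619
Candidate B: set leaf[2] = 8 -> leaves = [32, 96, 8, 41, 34]
  L0: [32, 96, 8, 41, 34]
  L1: h(32,96)=(32*31+96)%997=91 h(8,41)=(8*31+41)%997=289 h(34,34)=(34*31+34)%997=91 -> [91, 289, 91]
  L2: h(91,289)=(91*31+289)%997=119 h(91,91)=(91*31+91)%997=918 -> [119, 918]
  L3: h(119,918)=(119*31+918)%997=619 -> [619]
  root = 619 == target 619  ** MATCH **
Candidate C: set leaf[2] = 95 -> leaves = [32, 96, 95, 41, 34]
  L0: [32, 96, 95, 41, 34]
  L1: h(32,96)=(32*31+96)%997=91 h(95,41)=(95*31+41)%997=992 h(34,34)=(34*31+34)%997=91 -> [91, 992, 91]
  L2: h(91,992)=(91*31+992)%997=822 h(91,91)=(91*31+91)%997=918 -> [822, 918]
  L3: h(822,918)=(822*31+918)%997=478 -> [478]
  root = 478 != target 619
Candidate B produces the target root.

Answer: B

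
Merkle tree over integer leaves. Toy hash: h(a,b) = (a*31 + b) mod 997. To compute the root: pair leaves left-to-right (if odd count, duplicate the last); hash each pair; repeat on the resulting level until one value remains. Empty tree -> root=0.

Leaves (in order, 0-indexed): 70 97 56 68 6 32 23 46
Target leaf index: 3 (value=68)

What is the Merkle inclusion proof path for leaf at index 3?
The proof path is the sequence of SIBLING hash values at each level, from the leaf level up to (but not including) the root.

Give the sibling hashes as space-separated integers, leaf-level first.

Answer: 56 273 538

Derivation:
L0 (leaves): [70, 97, 56, 68, 6, 32, 23, 46], target index=3
L1: h(70,97)=(70*31+97)%997=273 [pair 0] h(56,68)=(56*31+68)%997=807 [pair 1] h(6,32)=(6*31+32)%997=218 [pair 2] h(23,46)=(23*31+46)%997=759 [pair 3] -> [273, 807, 218, 759]
  Sibling for proof at L0: 56
L2: h(273,807)=(273*31+807)%997=297 [pair 0] h(218,759)=(218*31+759)%997=538 [pair 1] -> [297, 538]
  Sibling for proof at L1: 273
L3: h(297,538)=(297*31+538)%997=772 [pair 0] -> [772]
  Sibling for proof at L2: 538
Root: 772
Proof path (sibling hashes from leaf to root): [56, 273, 538]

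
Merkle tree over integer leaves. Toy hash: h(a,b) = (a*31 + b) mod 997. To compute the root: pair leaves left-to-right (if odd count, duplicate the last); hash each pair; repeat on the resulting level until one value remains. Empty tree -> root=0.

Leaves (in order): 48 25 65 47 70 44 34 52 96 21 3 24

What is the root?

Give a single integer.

Answer: 126

Derivation:
L0: [48, 25, 65, 47, 70, 44, 34, 52, 96, 21, 3, 24]
L1: h(48,25)=(48*31+25)%997=516 h(65,47)=(65*31+47)%997=68 h(70,44)=(70*31+44)%997=220 h(34,52)=(34*31+52)%997=109 h(96,21)=(96*31+21)%997=6 h(3,24)=(3*31+24)%997=117 -> [516, 68, 220, 109, 6, 117]
L2: h(516,68)=(516*31+68)%997=112 h(220,109)=(220*31+109)%997=947 h(6,117)=(6*31+117)%997=303 -> [112, 947, 303]
L3: h(112,947)=(112*31+947)%997=431 h(303,303)=(303*31+303)%997=723 -> [431, 723]
L4: h(431,723)=(431*31+723)%997=126 -> [126]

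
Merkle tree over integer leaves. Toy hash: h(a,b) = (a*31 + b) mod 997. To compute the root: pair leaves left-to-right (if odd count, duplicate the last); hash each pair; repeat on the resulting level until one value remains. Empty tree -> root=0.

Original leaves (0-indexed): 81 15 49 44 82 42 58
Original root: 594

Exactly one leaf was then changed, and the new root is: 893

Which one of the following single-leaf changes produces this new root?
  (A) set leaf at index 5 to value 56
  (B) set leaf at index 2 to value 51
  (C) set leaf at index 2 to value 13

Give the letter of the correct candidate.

Answer: C

Derivation:
Original leaves: [81, 15, 49, 44, 82, 42, 58]
Target new root: 893
Try each candidate change and compute the resulting root:
Candidate A: set leaf[5] = 56 -> leaves = [81, 15, 49, 44, 82, 56, 58]
  L0: [81, 15, 49, 44, 82, 56, 58]
  L1: h(81,15)=(81*31+15)%997=532 h(49,44)=(49*31+44)%997=566 h(82,56)=(82*31+56)%997=604 h(58,58)=(58*31+58)%997=859 -> [532, 566, 604, 859]
  L2: h(532,566)=(532*31+566)%997=109 h(604,859)=(604*31+859)%997=640 -> [109, 640]
  L3: h(109,640)=(109*31+640)%997=31 -> [31]
  root = 31 != target 893
Candidate B: set leaf[2] = 51 -> leaves = [81, 15, 51, 44, 82, 42, 58]
  L0: [81, 15, 51, 44, 82, 42, 58]
  L1: h(81,15)=(81*31+15)%997=532 h(51,44)=(51*31+44)%997=628 h(82,42)=(82*31+42)%997=590 h(58,58)=(58*31+58)%997=859 -> [532, 628, 590, 859]
  L2: h(532,628)=(532*31+628)%997=171 h(590,859)=(590*31+859)%997=206 -> [171, 206]
  L3: h(171,206)=(171*31+206)%997=522 -> [522]
  root = 522 != target 893
Candidate C: set leaf[2] = 13 -> leaves = [81, 15, 13, 44, 82, 42, 58]
  L0: [81, 15, 13, 44, 82, 42, 58]
  L1: h(81,15)=(81*31+15)%997=532 h(13,44)=(13*31+44)%997=447 h(82,42)=(82*31+42)%997=590 h(58,58)=(58*31+58)%997=859 -> [532, 447, 590, 859]
  L2: h(532,447)=(532*31+447)%997=987 h(590,859)=(590*31+859)%997=206 -> [987, 206]
  L3: h(987,206)=(987*31+206)%997=893 -> [893]
  root = 893 == target 893  ** MATCH **
Candidate C produces the target root.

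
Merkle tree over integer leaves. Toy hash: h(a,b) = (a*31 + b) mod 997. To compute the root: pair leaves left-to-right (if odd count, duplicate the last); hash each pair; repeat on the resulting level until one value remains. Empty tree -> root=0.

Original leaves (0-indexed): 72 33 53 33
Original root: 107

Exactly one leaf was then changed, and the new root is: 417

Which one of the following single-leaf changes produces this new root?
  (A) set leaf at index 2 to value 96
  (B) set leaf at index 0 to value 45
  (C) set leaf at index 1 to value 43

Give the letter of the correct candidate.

Answer: C

Derivation:
Original leaves: [72, 33, 53, 33]
Target new root: 417
Try each candidate change and compute the resulting root:
Candidate A: set leaf[2] = 96 -> leaves = [72, 33, 96, 33]
  L0: [72, 33, 96, 33]
  L1: h(72,33)=(72*31+33)%997=271 h(96,33)=(96*31+33)%997=18 -> [271, 18]
  L2: h(271,18)=(271*31+18)%997=443 -> [443]
  root = 443 != target 417
Candidate B: set leaf[0] = 45 -> leaves = [45, 33, 53, 33]
  L0: [45, 33, 53, 33]
  L1: h(45,33)=(45*31+33)%997=431 h(53,33)=(53*31+33)%997=679 -> [431, 679]
  L2: h(431,679)=(431*31+679)%997=82 -> [82]
  root = 82 != target 417
Candidate C: set leaf[1] = 43 -> leaves = [72, 43, 53, 33]
  L0: [72, 43, 53, 33]
  L1: h(72,43)=(72*31+43)%997=281 h(53,33)=(53*31+33)%997=679 -> [281, 679]
  L2: h(281,679)=(281*31+679)%997=417 -> [417]
  root = 417 == target 417  ** MATCH **
Candidate C produces the target root.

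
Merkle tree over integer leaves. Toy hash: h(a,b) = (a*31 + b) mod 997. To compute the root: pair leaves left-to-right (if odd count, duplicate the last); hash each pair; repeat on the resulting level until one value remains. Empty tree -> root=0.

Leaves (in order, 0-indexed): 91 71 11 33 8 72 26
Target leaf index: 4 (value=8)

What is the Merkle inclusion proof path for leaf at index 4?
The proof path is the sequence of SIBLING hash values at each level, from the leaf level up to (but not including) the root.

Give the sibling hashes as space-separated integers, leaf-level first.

Answer: 72 832 296

Derivation:
L0 (leaves): [91, 71, 11, 33, 8, 72, 26], target index=4
L1: h(91,71)=(91*31+71)%997=898 [pair 0] h(11,33)=(11*31+33)%997=374 [pair 1] h(8,72)=(8*31+72)%997=320 [pair 2] h(26,26)=(26*31+26)%997=832 [pair 3] -> [898, 374, 320, 832]
  Sibling for proof at L0: 72
L2: h(898,374)=(898*31+374)%997=296 [pair 0] h(320,832)=(320*31+832)%997=782 [pair 1] -> [296, 782]
  Sibling for proof at L1: 832
L3: h(296,782)=(296*31+782)%997=985 [pair 0] -> [985]
  Sibling for proof at L2: 296
Root: 985
Proof path (sibling hashes from leaf to root): [72, 832, 296]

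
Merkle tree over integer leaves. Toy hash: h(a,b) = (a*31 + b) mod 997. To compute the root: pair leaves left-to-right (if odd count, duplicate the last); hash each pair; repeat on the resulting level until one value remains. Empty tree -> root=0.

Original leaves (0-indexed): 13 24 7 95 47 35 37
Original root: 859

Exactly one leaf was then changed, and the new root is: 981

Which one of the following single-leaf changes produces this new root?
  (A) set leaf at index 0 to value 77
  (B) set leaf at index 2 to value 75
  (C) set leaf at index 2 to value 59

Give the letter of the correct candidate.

Answer: C

Derivation:
Original leaves: [13, 24, 7, 95, 47, 35, 37]
Target new root: 981
Try each candidate change and compute the resulting root:
Candidate A: set leaf[0] = 77 -> leaves = [77, 24, 7, 95, 47, 35, 37]
  L0: [77, 24, 7, 95, 47, 35, 37]
  L1: h(77,24)=(77*31+24)%997=417 h(7,95)=(7*31+95)%997=312 h(47,35)=(47*31+35)%997=495 h(37,37)=(37*31+37)%997=187 -> [417, 312, 495, 187]
  L2: h(417,312)=(417*31+312)%997=278 h(495,187)=(495*31+187)%997=577 -> [278, 577]
  L3: h(278,577)=(278*31+577)%997=222 -> [222]
  root = 222 != target 981
Candidate B: set leaf[2] = 75 -> leaves = [13, 24, 75, 95, 47, 35, 37]
  L0: [13, 24, 75, 95, 47, 35, 37]
  L1: h(13,24)=(13*31+24)%997=427 h(75,95)=(75*31+95)%997=426 h(47,35)=(47*31+35)%997=495 h(37,37)=(37*31+37)%997=187 -> [427, 426, 495, 187]
  L2: h(427,426)=(427*31+426)%997=702 h(495,187)=(495*31+187)%997=577 -> [702, 577]
  L3: h(702,577)=(702*31+577)%997=405 -> [405]
  root = 405 != target 981
Candidate C: set leaf[2] = 59 -> leaves = [13, 24, 59, 95, 47, 35, 37]
  L0: [13, 24, 59, 95, 47, 35, 37]
  L1: h(13,24)=(13*31+24)%997=427 h(59,95)=(59*31+95)%997=927 h(47,35)=(47*31+35)%997=495 h(37,37)=(37*31+37)%997=187 -> [427, 927, 495, 187]
  L2: h(427,927)=(427*31+927)%997=206 h(495,187)=(495*31+187)%997=577 -> [206, 577]
  L3: h(206,577)=(206*31+577)%997=981 -> [981]
  root = 981 == target 981  ** MATCH **
Candidate C produces the target root.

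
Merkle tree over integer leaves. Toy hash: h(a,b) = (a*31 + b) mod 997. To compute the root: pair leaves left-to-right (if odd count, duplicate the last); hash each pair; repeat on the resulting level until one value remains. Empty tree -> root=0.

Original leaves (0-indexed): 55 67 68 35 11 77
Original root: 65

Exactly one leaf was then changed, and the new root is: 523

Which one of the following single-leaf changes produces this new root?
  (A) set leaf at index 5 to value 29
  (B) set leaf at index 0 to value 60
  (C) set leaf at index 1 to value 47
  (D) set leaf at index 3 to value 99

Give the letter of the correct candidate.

Original leaves: [55, 67, 68, 35, 11, 77]
Target new root: 523
Try each candidate change and compute the resulting root:
Candidate A: set leaf[5] = 29 -> leaves = [55, 67, 68, 35, 11, 29]
  L0: [55, 67, 68, 35, 11, 29]
  L1: h(55,67)=(55*31+67)%997=775 h(68,35)=(68*31+35)%997=149 h(11,29)=(11*31+29)%997=370 -> [775, 149, 370]
  L2: h(775,149)=(775*31+149)%997=246 h(370,370)=(370*31+370)%997=873 -> [246, 873]
  L3: h(246,873)=(246*31+873)%997=523 -> [523]
  root = 523 == target 523  ** MATCH **
Candidate B: set leaf[0] = 60 -> leaves = [60, 67, 68, 35, 11, 77]
  L0: [60, 67, 68, 35, 11, 77]
  L1: h(60,67)=(60*31+67)%997=930 h(68,35)=(68*31+35)%997=149 h(11,77)=(11*31+77)%997=418 -> [930, 149, 418]
  L2: h(930,149)=(930*31+149)%997=66 h(418,418)=(418*31+418)%997=415 -> [66, 415]
  L3: h(66,415)=(66*31+415)%997=467 -> [467]
  root = 467 != target 523
Candidate C: set leaf[1] = 47 -> leaves = [55, 47, 68, 35, 11, 77]
  L0: [55, 47, 68, 35, 11, 77]
  L1: h(55,47)=(55*31+47)%997=755 h(68,35)=(68*31+35)%997=149 h(11,77)=(11*31+77)%997=418 -> [755, 149, 418]
  L2: h(755,149)=(755*31+149)%997=623 h(418,418)=(418*31+418)%997=415 -> [623, 415]
  L3: h(623,415)=(623*31+415)%997=785 -> [785]
  root = 785 != target 523
Candidate D: set leaf[3] = 99 -> leaves = [55, 67, 68, 99, 11, 77]
  L0: [55, 67, 68, 99, 11, 77]
  L1: h(55,67)=(55*31+67)%997=775 h(68,99)=(68*31+99)%997=213 h(11,77)=(11*31+77)%997=418 -> [775, 213, 418]
  L2: h(775,213)=(775*31+213)%997=310 h(418,418)=(418*31+418)%997=415 -> [310, 415]
  L3: h(310,415)=(310*31+415)%997=55 -> [55]
  root = 55 != target 523
Candidate A produces the target root.

Answer: A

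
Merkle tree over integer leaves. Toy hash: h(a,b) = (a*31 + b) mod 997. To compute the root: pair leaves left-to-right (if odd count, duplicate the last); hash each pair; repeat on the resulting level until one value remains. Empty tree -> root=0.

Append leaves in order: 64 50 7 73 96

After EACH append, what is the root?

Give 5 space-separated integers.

After append 64 (leaves=[64]):
  L0: [64]
  root=64
After append 50 (leaves=[64, 50]):
  L0: [64, 50]
  L1: h(64,50)=(64*31+50)%997=40 -> [40]
  root=40
After append 7 (leaves=[64, 50, 7]):
  L0: [64, 50, 7]
  L1: h(64,50)=(64*31+50)%997=40 h(7,7)=(7*31+7)%997=224 -> [40, 224]
  L2: h(40,224)=(40*31+224)%997=467 -> [467]
  root=467
After append 73 (leaves=[64, 50, 7, 73]):
  L0: [64, 50, 7, 73]
  L1: h(64,50)=(64*31+50)%997=40 h(7,73)=(7*31+73)%997=290 -> [40, 290]
  L2: h(40,290)=(40*31+290)%997=533 -> [533]
  root=533
After append 96 (leaves=[64, 50, 7, 73, 96]):
  L0: [64, 50, 7, 73, 96]
  L1: h(64,50)=(64*31+50)%997=40 h(7,73)=(7*31+73)%997=290 h(96,96)=(96*31+96)%997=81 -> [40, 290, 81]
  L2: h(40,290)=(40*31+290)%997=533 h(81,81)=(81*31+81)%997=598 -> [533, 598]
  L3: h(533,598)=(533*31+598)%997=172 -> [172]
  root=172

Answer: 64 40 467 533 172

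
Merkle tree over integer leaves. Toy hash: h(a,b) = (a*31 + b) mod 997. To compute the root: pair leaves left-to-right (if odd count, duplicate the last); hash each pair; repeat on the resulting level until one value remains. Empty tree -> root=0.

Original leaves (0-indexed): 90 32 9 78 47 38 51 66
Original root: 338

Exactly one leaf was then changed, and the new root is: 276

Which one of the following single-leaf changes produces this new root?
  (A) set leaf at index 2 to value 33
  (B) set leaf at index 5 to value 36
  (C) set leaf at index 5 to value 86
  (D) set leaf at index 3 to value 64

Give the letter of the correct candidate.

Answer: B

Derivation:
Original leaves: [90, 32, 9, 78, 47, 38, 51, 66]
Target new root: 276
Try each candidate change and compute the resulting root:
Candidate A: set leaf[2] = 33 -> leaves = [90, 32, 33, 78, 47, 38, 51, 66]
  L0: [90, 32, 33, 78, 47, 38, 51, 66]
  L1: h(90,32)=(90*31+32)%997=828 h(33,78)=(33*31+78)%997=104 h(47,38)=(47*31+38)%997=498 h(51,66)=(51*31+66)%997=650 -> [828, 104, 498, 650]
  L2: h(828,104)=(828*31+104)%997=847 h(498,650)=(498*31+650)%997=136 -> [847, 136]
  L3: h(847,136)=(847*31+136)%997=471 -> [471]
  root = 471 != target 276
Candidate B: set leaf[5] = 36 -> leaves = [90, 32, 9, 78, 47, 36, 51, 66]
  L0: [90, 32, 9, 78, 47, 36, 51, 66]
  L1: h(90,32)=(90*31+32)%997=828 h(9,78)=(9*31+78)%997=357 h(47,36)=(47*31+36)%997=496 h(51,66)=(51*31+66)%997=650 -> [828, 357, 496, 650]
  L2: h(828,357)=(828*31+357)%997=103 h(496,650)=(496*31+650)%997=74 -> [103, 74]
  L3: h(103,74)=(103*31+74)%997=276 -> [276]
  root = 276 == target 276  ** MATCH **
Candidate C: set leaf[5] = 86 -> leaves = [90, 32, 9, 78, 47, 86, 51, 66]
  L0: [90, 32, 9, 78, 47, 86, 51, 66]
  L1: h(90,32)=(90*31+32)%997=828 h(9,78)=(9*31+78)%997=357 h(47,86)=(47*31+86)%997=546 h(51,66)=(51*31+66)%997=650 -> [828, 357, 546, 650]
  L2: h(828,357)=(828*31+357)%997=103 h(546,650)=(546*31+650)%997=627 -> [103, 627]
  L3: h(103,627)=(103*31+627)%997=829 -> [829]
  root = 829 != target 276
Candidate D: set leaf[3] = 64 -> leaves = [90, 32, 9, 64, 47, 38, 51, 66]
  L0: [90, 32, 9, 64, 47, 38, 51, 66]
  L1: h(90,32)=(90*31+32)%997=828 h(9,64)=(9*31+64)%997=343 h(47,38)=(47*31+38)%997=498 h(51,66)=(51*31+66)%997=650 -> [828, 343, 498, 650]
  L2: h(828,343)=(828*31+343)%997=89 h(498,650)=(498*31+650)%997=136 -> [89, 136]
  L3: h(89,136)=(89*31+136)%997=901 -> [901]
  root = 901 != target 276
Candidate B produces the target root.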